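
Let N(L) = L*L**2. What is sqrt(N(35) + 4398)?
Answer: sqrt(47273) ≈ 217.42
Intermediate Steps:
N(L) = L**3
sqrt(N(35) + 4398) = sqrt(35**3 + 4398) = sqrt(42875 + 4398) = sqrt(47273)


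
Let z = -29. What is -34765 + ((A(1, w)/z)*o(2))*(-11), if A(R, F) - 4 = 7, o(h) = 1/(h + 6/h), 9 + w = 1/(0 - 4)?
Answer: -5040804/145 ≈ -34764.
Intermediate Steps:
w = -37/4 (w = -9 + 1/(0 - 4) = -9 + 1/(-4) = -9 - ¼ = -37/4 ≈ -9.2500)
A(R, F) = 11 (A(R, F) = 4 + 7 = 11)
-34765 + ((A(1, w)/z)*o(2))*(-11) = -34765 + ((11/(-29))*(2/(6 + 2²)))*(-11) = -34765 + ((11*(-1/29))*(2/(6 + 4)))*(-11) = -34765 - 22/(29*10)*(-11) = -34765 - 11/29*⅕*(-11) = -34765 - 11/145*(-11) = -34765 + 121/145 = -5040804/145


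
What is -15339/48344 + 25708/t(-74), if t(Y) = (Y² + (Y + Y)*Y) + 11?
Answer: 990669731/794727016 ≈ 1.2466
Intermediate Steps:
t(Y) = 11 + 3*Y² (t(Y) = (Y² + (2*Y)*Y) + 11 = (Y² + 2*Y²) + 11 = 3*Y² + 11 = 11 + 3*Y²)
-15339/48344 + 25708/t(-74) = -15339/48344 + 25708/(11 + 3*(-74)²) = -15339*1/48344 + 25708/(11 + 3*5476) = -15339/48344 + 25708/(11 + 16428) = -15339/48344 + 25708/16439 = 990669731/794727016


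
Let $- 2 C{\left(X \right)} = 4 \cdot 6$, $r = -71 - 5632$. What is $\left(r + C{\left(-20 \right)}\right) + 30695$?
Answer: $24980$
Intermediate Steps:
$r = -5703$ ($r = -71 - 5632 = -5703$)
$C{\left(X \right)} = -12$ ($C{\left(X \right)} = - \frac{4 \cdot 6}{2} = \left(- \frac{1}{2}\right) 24 = -12$)
$\left(r + C{\left(-20 \right)}\right) + 30695 = \left(-5703 - 12\right) + 30695 = -5715 + 30695 = 24980$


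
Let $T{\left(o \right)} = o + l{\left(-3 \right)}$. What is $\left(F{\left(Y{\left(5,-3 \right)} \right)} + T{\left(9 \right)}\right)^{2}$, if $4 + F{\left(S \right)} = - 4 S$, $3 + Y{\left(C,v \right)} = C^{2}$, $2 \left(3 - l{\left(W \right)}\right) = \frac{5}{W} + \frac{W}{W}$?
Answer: $\frac{57121}{9} \approx 6346.8$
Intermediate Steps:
$l{\left(W \right)} = \frac{5}{2} - \frac{5}{2 W}$ ($l{\left(W \right)} = 3 - \frac{\frac{5}{W} + \frac{W}{W}}{2} = 3 - \frac{\frac{5}{W} + 1}{2} = 3 - \frac{1 + \frac{5}{W}}{2} = 3 - \left(\frac{1}{2} + \frac{5}{2 W}\right) = \frac{5}{2} - \frac{5}{2 W}$)
$Y{\left(C,v \right)} = -3 + C^{2}$
$T{\left(o \right)} = \frac{10}{3} + o$ ($T{\left(o \right)} = o + \frac{5 \left(-1 - 3\right)}{2 \left(-3\right)} = o + \frac{5}{2} \left(- \frac{1}{3}\right) \left(-4\right) = o + \frac{10}{3} = \frac{10}{3} + o$)
$F{\left(S \right)} = -4 - 4 S$
$\left(F{\left(Y{\left(5,-3 \right)} \right)} + T{\left(9 \right)}\right)^{2} = \left(\left(-4 - 4 \left(-3 + 5^{2}\right)\right) + \left(\frac{10}{3} + 9\right)\right)^{2} = \left(\left(-4 - 4 \left(-3 + 25\right)\right) + \frac{37}{3}\right)^{2} = \left(\left(-4 - 88\right) + \frac{37}{3}\right)^{2} = \left(-92 + \frac{37}{3}\right)^{2} = \left(- \frac{239}{3}\right)^{2} = \frac{57121}{9}$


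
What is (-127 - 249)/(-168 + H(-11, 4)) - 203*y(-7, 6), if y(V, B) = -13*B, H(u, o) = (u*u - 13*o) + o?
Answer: 1504606/95 ≈ 15838.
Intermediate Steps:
H(u, o) = u² - 12*o (H(u, o) = (u² - 13*o) + o = u² - 12*o)
(-127 - 249)/(-168 + H(-11, 4)) - 203*y(-7, 6) = (-127 - 249)/(-168 + ((-11)² - 12*4)) - (-2639)*6 = -376/(-168 + (121 - 48)) - 203*(-78) = -376/(-168 + 73) + 15834 = -376/(-95) + 15834 = -376*(-1/95) + 15834 = 376/95 + 15834 = 1504606/95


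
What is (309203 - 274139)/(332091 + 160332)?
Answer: 11688/164141 ≈ 0.071207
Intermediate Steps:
(309203 - 274139)/(332091 + 160332) = 35064/492423 = 35064*(1/492423) = 11688/164141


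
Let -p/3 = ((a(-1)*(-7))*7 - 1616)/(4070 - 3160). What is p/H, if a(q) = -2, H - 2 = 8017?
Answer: 23/36855 ≈ 0.00062407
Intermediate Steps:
H = 8019 (H = 2 + 8017 = 8019)
p = 2277/455 (p = -3*(-2*(-7)*7 - 1616)/(4070 - 3160) = -3*(14*7 - 1616)/910 = -3*(98 - 1616)/910 = -(-4554)/910 = -3*(-759/455) = 2277/455 ≈ 5.0044)
p/H = (2277/455)/8019 = (2277/455)*(1/8019) = 23/36855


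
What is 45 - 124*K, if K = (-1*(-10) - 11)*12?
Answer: 1533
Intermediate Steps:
K = -12 (K = (10 - 11)*12 = -1*12 = -12)
45 - 124*K = 45 - 124*(-12) = 45 + 1488 = 1533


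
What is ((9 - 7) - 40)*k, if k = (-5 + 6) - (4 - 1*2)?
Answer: 38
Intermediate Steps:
k = -1 (k = 1 - (4 - 2) = 1 - 1*2 = 1 - 2 = -1)
((9 - 7) - 40)*k = ((9 - 7) - 40)*(-1) = (2 - 40)*(-1) = -38*(-1) = 38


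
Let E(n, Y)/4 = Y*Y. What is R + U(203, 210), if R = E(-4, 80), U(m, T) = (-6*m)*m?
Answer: -221654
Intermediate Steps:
E(n, Y) = 4*Y² (E(n, Y) = 4*(Y*Y) = 4*Y²)
U(m, T) = -6*m²
R = 25600 (R = 4*80² = 4*6400 = 25600)
R + U(203, 210) = 25600 - 6*203² = 25600 - 6*41209 = 25600 - 247254 = -221654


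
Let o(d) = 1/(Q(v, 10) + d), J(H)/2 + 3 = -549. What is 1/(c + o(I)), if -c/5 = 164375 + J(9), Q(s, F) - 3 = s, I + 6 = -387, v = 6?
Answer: -384/313480321 ≈ -1.2250e-6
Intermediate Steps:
J(H) = -1104 (J(H) = -6 + 2*(-549) = -6 - 1098 = -1104)
I = -393 (I = -6 - 387 = -393)
Q(s, F) = 3 + s
o(d) = 1/(9 + d) (o(d) = 1/((3 + 6) + d) = 1/(9 + d))
c = -816355 (c = -5*(164375 - 1104) = -5*163271 = -816355)
1/(c + o(I)) = 1/(-816355 + 1/(9 - 393)) = 1/(-816355 + 1/(-384)) = 1/(-816355 - 1/384) = 1/(-313480321/384) = -384/313480321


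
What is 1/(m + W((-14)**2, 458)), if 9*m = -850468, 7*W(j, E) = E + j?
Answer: -63/5947390 ≈ -1.0593e-5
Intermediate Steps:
W(j, E) = E/7 + j/7 (W(j, E) = (E + j)/7 = E/7 + j/7)
m = -850468/9 (m = (1/9)*(-850468) = -850468/9 ≈ -94497.)
1/(m + W((-14)**2, 458)) = 1/(-850468/9 + ((1/7)*458 + (1/7)*(-14)**2)) = 1/(-850468/9 + (458/7 + (1/7)*196)) = 1/(-850468/9 + (458/7 + 28)) = 1/(-850468/9 + 654/7) = 1/(-5947390/63) = -63/5947390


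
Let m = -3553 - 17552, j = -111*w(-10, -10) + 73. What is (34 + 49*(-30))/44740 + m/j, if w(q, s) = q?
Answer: -33783446/1890265 ≈ -17.872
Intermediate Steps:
j = 1183 (j = -111*(-10) + 73 = 1110 + 73 = 1183)
m = -21105
(34 + 49*(-30))/44740 + m/j = (34 + 49*(-30))/44740 - 21105/1183 = (34 - 1470)*(1/44740) - 21105*1/1183 = -1436*1/44740 - 3015/169 = -359/11185 - 3015/169 = -33783446/1890265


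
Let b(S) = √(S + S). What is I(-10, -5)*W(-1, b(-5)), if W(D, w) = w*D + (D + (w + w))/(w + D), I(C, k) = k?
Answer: 15*(-√10 + 3*I)/(I + √10) ≈ -9.5455 + 17.249*I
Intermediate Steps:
b(S) = √2*√S (b(S) = √(2*S) = √2*√S)
W(D, w) = D*w + (D + 2*w)/(D + w)
I(-10, -5)*W(-1, b(-5)) = -5*(-1 + 2*(√2*√(-5)) - (√2*√(-5))² + (√2*√(-5))*(-1)²)/(-1 + √2*√(-5)) = -5*(-1 + 2*(√2*(I*√5)) - (√2*(I*√5))² + (√2*(I*√5))*1)/(-1 + √2*(I*√5)) = -5*(-1 + 2*(I*√10) - (I*√10)² + (I*√10)*1)/(-1 + I*√10) = -5*(-1 + 2*I*√10 - 1*(-10) + I*√10)/(-1 + I*√10) = -5*(-1 + 2*I*√10 + 10 + I*√10)/(-1 + I*√10) = -5*(9 + 3*I*√10)/(-1 + I*√10)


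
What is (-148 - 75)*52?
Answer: -11596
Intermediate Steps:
(-148 - 75)*52 = -223*52 = -11596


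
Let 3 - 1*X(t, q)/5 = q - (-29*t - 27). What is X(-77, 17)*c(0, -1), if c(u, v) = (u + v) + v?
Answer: -21920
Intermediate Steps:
c(u, v) = u + 2*v
X(t, q) = -120 - 145*t - 5*q (X(t, q) = 15 - 5*(q - (-29*t - 27)) = 15 - 5*(q - (-27 - 29*t)) = 15 - 5*(q + (27 + 29*t)) = 15 - 5*(27 + q + 29*t) = 15 + (-135 - 145*t - 5*q) = -120 - 145*t - 5*q)
X(-77, 17)*c(0, -1) = (-120 - 145*(-77) - 5*17)*(0 + 2*(-1)) = (-120 + 11165 - 85)*(0 - 2) = 10960*(-2) = -21920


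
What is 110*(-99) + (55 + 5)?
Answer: -10830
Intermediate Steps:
110*(-99) + (55 + 5) = -10890 + 60 = -10830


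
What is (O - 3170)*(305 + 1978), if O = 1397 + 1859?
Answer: 196338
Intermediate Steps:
O = 3256
(O - 3170)*(305 + 1978) = (3256 - 3170)*(305 + 1978) = 86*2283 = 196338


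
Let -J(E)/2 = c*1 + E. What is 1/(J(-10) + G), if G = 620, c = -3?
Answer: 1/646 ≈ 0.0015480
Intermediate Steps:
J(E) = 6 - 2*E (J(E) = -2*(-3*1 + E) = -2*(-3 + E) = 6 - 2*E)
1/(J(-10) + G) = 1/((6 - 2*(-10)) + 620) = 1/((6 + 20) + 620) = 1/(26 + 620) = 1/646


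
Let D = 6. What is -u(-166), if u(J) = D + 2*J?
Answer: 326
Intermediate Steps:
u(J) = 6 + 2*J
-u(-166) = -(6 + 2*(-166)) = -(6 - 332) = -1*(-326) = 326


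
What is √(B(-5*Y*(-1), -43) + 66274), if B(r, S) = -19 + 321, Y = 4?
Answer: 4*√4161 ≈ 258.02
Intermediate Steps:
B(r, S) = 302
√(B(-5*Y*(-1), -43) + 66274) = √(302 + 66274) = √66576 = 4*√4161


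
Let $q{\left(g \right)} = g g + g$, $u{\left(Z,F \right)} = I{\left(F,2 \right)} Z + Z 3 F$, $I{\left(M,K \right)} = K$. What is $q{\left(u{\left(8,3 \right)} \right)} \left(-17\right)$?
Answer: $-133144$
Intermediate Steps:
$u{\left(Z,F \right)} = 2 Z + 3 F Z$ ($u{\left(Z,F \right)} = 2 Z + Z 3 F = 2 Z + 3 Z F = 2 Z + 3 F Z$)
$q{\left(g \right)} = g + g^{2}$ ($q{\left(g \right)} = g^{2} + g = g + g^{2}$)
$q{\left(u{\left(8,3 \right)} \right)} \left(-17\right) = 8 \left(2 + 3 \cdot 3\right) \left(1 + 8 \left(2 + 3 \cdot 3\right)\right) \left(-17\right) = 8 \left(2 + 9\right) \left(1 + 8 \left(2 + 9\right)\right) \left(-17\right) = 8 \cdot 11 \left(1 + 8 \cdot 11\right) \left(-17\right) = 88 \left(1 + 88\right) \left(-17\right) = 88 \cdot 89 \left(-17\right) = 7832 \left(-17\right) = -133144$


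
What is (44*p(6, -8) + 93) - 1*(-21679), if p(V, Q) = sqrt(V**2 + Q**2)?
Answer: 22212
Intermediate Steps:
p(V, Q) = sqrt(Q**2 + V**2)
(44*p(6, -8) + 93) - 1*(-21679) = (44*sqrt((-8)**2 + 6**2) + 93) - 1*(-21679) = (44*sqrt(64 + 36) + 93) + 21679 = (44*sqrt(100) + 93) + 21679 = (44*10 + 93) + 21679 = (440 + 93) + 21679 = 533 + 21679 = 22212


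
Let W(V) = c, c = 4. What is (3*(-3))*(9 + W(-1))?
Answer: -117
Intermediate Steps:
W(V) = 4
(3*(-3))*(9 + W(-1)) = (3*(-3))*(9 + 4) = -9*13 = -117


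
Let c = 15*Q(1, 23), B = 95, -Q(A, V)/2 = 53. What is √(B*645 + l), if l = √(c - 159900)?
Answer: √(61275 + I*√161490) ≈ 247.54 + 0.8117*I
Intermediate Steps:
Q(A, V) = -106 (Q(A, V) = -2*53 = -106)
c = -1590 (c = 15*(-106) = -1590)
l = I*√161490 (l = √(-1590 - 159900) = √(-161490) = I*√161490 ≈ 401.86*I)
√(B*645 + l) = √(95*645 + I*√161490) = √(61275 + I*√161490)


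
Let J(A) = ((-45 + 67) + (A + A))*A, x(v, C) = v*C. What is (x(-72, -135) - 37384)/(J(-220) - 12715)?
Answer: -27664/79245 ≈ -0.34909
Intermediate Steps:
x(v, C) = C*v
J(A) = A*(22 + 2*A) (J(A) = (22 + 2*A)*A = A*(22 + 2*A))
(x(-72, -135) - 37384)/(J(-220) - 12715) = (-135*(-72) - 37384)/(2*(-220)*(11 - 220) - 12715) = (9720 - 37384)/(2*(-220)*(-209) - 12715) = -27664/(91960 - 12715) = -27664/79245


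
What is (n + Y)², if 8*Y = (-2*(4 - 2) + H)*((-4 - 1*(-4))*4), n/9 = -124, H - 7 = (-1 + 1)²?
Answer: 1245456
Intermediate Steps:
H = 7 (H = 7 + (-1 + 1)² = 7 + 0² = 7 + 0 = 7)
n = -1116 (n = 9*(-124) = -1116)
Y = 0 (Y = ((-2*(4 - 2) + 7)*((-4 - 1*(-4))*4))/8 = ((-2*2 + 7)*((-4 + 4)*4))/8 = ((-4 + 7)*(0*4))/8 = (3*0)/8 = (⅛)*0 = 0)
(n + Y)² = (-1116 + 0)² = (-1116)² = 1245456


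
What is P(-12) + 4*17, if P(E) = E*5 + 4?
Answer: 12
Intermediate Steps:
P(E) = 4 + 5*E (P(E) = 5*E + 4 = 4 + 5*E)
P(-12) + 4*17 = (4 + 5*(-12)) + 4*17 = (4 - 60) + 68 = -56 + 68 = 12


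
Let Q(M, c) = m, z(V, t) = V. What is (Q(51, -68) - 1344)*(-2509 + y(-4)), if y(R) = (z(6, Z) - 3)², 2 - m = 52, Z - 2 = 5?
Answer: 3485000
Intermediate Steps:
Z = 7 (Z = 2 + 5 = 7)
m = -50 (m = 2 - 1*52 = 2 - 52 = -50)
y(R) = 9 (y(R) = (6 - 3)² = 3² = 9)
Q(M, c) = -50
(Q(51, -68) - 1344)*(-2509 + y(-4)) = (-50 - 1344)*(-2509 + 9) = -1394*(-2500) = 3485000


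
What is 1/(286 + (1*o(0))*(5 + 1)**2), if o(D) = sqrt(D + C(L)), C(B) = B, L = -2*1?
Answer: 143/42194 - 9*I*sqrt(2)/21097 ≈ 0.0033891 - 0.00060331*I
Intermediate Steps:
L = -2
o(D) = sqrt(-2 + D) (o(D) = sqrt(D - 2) = sqrt(-2 + D))
1/(286 + (1*o(0))*(5 + 1)**2) = 1/(286 + (1*sqrt(-2 + 0))*(5 + 1)**2) = 1/(286 + (1*sqrt(-2))*6**2) = 1/(286 + (1*(I*sqrt(2)))*36) = 1/(286 + (I*sqrt(2))*36) = 1/(286 + 36*I*sqrt(2))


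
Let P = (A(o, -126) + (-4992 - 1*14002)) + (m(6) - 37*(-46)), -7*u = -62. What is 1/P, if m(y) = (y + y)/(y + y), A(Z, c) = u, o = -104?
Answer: -7/120975 ≈ -5.7863e-5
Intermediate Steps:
u = 62/7 (u = -1/7*(-62) = 62/7 ≈ 8.8571)
A(Z, c) = 62/7
m(y) = 1 (m(y) = (2*y)/((2*y)) = (2*y)*(1/(2*y)) = 1)
P = -120975/7 (P = (62/7 + (-4992 - 1*14002)) + (1 - 37*(-46)) = (62/7 + (-4992 - 14002)) + (1 + 1702) = (62/7 - 18994) + 1703 = -132896/7 + 1703 = -120975/7 ≈ -17282.)
1/P = 1/(-120975/7) = -7/120975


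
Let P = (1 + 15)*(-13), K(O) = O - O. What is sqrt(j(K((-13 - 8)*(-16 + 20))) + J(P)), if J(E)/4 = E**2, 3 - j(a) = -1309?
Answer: 4*sqrt(10898) ≈ 417.57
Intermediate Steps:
K(O) = 0
j(a) = 1312 (j(a) = 3 - 1*(-1309) = 3 + 1309 = 1312)
P = -208 (P = 16*(-13) = -208)
J(E) = 4*E**2
sqrt(j(K((-13 - 8)*(-16 + 20))) + J(P)) = sqrt(1312 + 4*(-208)**2) = sqrt(1312 + 4*43264) = sqrt(1312 + 173056) = sqrt(174368) = 4*sqrt(10898)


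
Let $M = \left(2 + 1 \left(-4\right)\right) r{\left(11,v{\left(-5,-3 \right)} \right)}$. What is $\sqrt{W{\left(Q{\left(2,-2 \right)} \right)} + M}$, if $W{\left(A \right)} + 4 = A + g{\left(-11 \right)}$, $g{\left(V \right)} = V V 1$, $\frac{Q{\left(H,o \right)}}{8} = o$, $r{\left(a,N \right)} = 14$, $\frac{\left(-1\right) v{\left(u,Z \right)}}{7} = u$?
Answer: $\sqrt{73} \approx 8.544$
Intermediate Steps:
$v{\left(u,Z \right)} = - 7 u$
$Q{\left(H,o \right)} = 8 o$
$g{\left(V \right)} = V^{2}$ ($g{\left(V \right)} = V^{2} \cdot 1 = V^{2}$)
$W{\left(A \right)} = 117 + A$ ($W{\left(A \right)} = -4 + \left(A + \left(-11\right)^{2}\right) = -4 + \left(A + 121\right) = -4 + \left(121 + A\right) = 117 + A$)
$M = -28$ ($M = \left(2 + 1 \left(-4\right)\right) 14 = \left(2 - 4\right) 14 = \left(-2\right) 14 = -28$)
$\sqrt{W{\left(Q{\left(2,-2 \right)} \right)} + M} = \sqrt{\left(117 + 8 \left(-2\right)\right) - 28} = \sqrt{\left(117 - 16\right) - 28} = \sqrt{101 - 28} = \sqrt{73}$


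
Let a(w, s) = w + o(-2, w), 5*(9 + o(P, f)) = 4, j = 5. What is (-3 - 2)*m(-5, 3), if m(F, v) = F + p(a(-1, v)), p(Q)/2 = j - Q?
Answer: -117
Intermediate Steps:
o(P, f) = -41/5 (o(P, f) = -9 + (1/5)*4 = -9 + 4/5 = -41/5)
a(w, s) = -41/5 + w (a(w, s) = w - 41/5 = -41/5 + w)
p(Q) = 10 - 2*Q (p(Q) = 2*(5 - Q) = 10 - 2*Q)
m(F, v) = 142/5 + F (m(F, v) = F + (10 - 2*(-41/5 - 1)) = F + (10 - 2*(-46/5)) = F + (10 + 92/5) = F + 142/5 = 142/5 + F)
(-3 - 2)*m(-5, 3) = (-3 - 2)*(142/5 - 5) = -5*117/5 = -117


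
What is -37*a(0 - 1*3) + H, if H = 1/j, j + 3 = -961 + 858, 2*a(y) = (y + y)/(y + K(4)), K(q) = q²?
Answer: 11753/1378 ≈ 8.5290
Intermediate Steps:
a(y) = y/(16 + y) (a(y) = ((y + y)/(y + 4²))/2 = ((2*y)/(y + 16))/2 = ((2*y)/(16 + y))/2 = (2*y/(16 + y))/2 = y/(16 + y))
j = -106 (j = -3 + (-961 + 858) = -3 - 103 = -106)
H = -1/106 (H = 1/(-106) = -1/106 ≈ -0.0094340)
-37*a(0 - 1*3) + H = -37*(0 - 1*3)/(16 + (0 - 1*3)) - 1/106 = -37*(0 - 3)/(16 + (0 - 3)) - 1/106 = -(-111)/(16 - 3) - 1/106 = -(-111)/13 - 1/106 = -37*(-3/13) - 1/106 = 111/13 - 1/106 = 11753/1378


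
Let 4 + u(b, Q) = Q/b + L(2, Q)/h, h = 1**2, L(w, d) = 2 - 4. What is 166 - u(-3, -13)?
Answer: 503/3 ≈ 167.67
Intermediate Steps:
L(w, d) = -2
h = 1
u(b, Q) = -6 + Q/b (u(b, Q) = -4 + (Q/b - 2/1) = -4 + (Q/b - 2*1) = -4 + (Q/b - 2) = -4 + (-2 + Q/b) = -6 + Q/b)
166 - u(-3, -13) = 166 - (-6 - 13/(-3)) = 166 - (-6 - 13*(-1/3)) = 166 - (-6 + 13/3) = 166 - 1*(-5/3) = 166 + 5/3 = 503/3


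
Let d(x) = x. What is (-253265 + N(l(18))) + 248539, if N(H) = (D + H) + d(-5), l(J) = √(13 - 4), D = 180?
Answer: -4548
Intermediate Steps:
l(J) = 3 (l(J) = √9 = 3)
N(H) = 175 + H (N(H) = (180 + H) - 5 = 175 + H)
(-253265 + N(l(18))) + 248539 = (-253265 + (175 + 3)) + 248539 = (-253265 + 178) + 248539 = -253087 + 248539 = -4548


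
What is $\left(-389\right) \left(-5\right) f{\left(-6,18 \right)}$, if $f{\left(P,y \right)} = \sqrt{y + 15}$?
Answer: $1945 \sqrt{33} \approx 11173.0$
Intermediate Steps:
$f{\left(P,y \right)} = \sqrt{15 + y}$
$\left(-389\right) \left(-5\right) f{\left(-6,18 \right)} = \left(-389\right) \left(-5\right) \sqrt{15 + 18} = 1945 \sqrt{33}$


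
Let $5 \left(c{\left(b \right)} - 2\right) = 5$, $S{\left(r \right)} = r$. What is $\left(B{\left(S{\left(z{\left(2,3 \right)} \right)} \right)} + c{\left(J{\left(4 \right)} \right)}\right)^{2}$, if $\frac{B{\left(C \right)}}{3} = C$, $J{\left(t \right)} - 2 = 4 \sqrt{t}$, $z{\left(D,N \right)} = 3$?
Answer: $144$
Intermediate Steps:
$J{\left(t \right)} = 2 + 4 \sqrt{t}$
$c{\left(b \right)} = 3$ ($c{\left(b \right)} = 2 + \frac{1}{5} \cdot 5 = 2 + 1 = 3$)
$B{\left(C \right)} = 3 C$
$\left(B{\left(S{\left(z{\left(2,3 \right)} \right)} \right)} + c{\left(J{\left(4 \right)} \right)}\right)^{2} = \left(3 \cdot 3 + 3\right)^{2} = \left(9 + 3\right)^{2} = 12^{2} = 144$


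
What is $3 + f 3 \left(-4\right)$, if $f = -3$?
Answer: $39$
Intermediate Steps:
$3 + f 3 \left(-4\right) = 3 - 3 \cdot 3 \left(-4\right) = 3 - -36 = 3 + 36 = 39$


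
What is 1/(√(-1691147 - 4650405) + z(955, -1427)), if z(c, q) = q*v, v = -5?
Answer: 7135/57249777 - 4*I*√396347/57249777 ≈ 0.00012463 - 4.3987e-5*I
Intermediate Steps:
z(c, q) = -5*q (z(c, q) = q*(-5) = -5*q)
1/(√(-1691147 - 4650405) + z(955, -1427)) = 1/(√(-1691147 - 4650405) - 5*(-1427)) = 1/(√(-6341552) + 7135) = 1/(4*I*√396347 + 7135) = 1/(7135 + 4*I*√396347)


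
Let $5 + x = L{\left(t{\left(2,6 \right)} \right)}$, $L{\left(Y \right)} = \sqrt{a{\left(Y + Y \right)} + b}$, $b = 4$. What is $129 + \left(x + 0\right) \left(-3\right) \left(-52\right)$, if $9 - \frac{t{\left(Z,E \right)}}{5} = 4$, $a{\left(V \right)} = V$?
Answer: $-651 + 468 \sqrt{6} \approx 495.36$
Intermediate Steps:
$t{\left(Z,E \right)} = 25$ ($t{\left(Z,E \right)} = 45 - 20 = 25$)
$L{\left(Y \right)} = \sqrt{4 + 2 Y}$ ($L{\left(Y \right)} = \sqrt{\left(Y + Y\right) + 4} = \sqrt{2 Y + 4} = \sqrt{4 + 2 Y}$)
$x = -5 + 3 \sqrt{6}$ ($x = -5 + \sqrt{4 + 2 \cdot 25} = -5 + \sqrt{4 + 50} = -5 + \sqrt{54} = -5 + 3 \sqrt{6} \approx 2.3485$)
$129 + \left(x + 0\right) \left(-3\right) \left(-52\right) = 129 + \left(\left(-5 + 3 \sqrt{6}\right) + 0\right) \left(-3\right) \left(-52\right) = 129 + \left(-5 + 3 \sqrt{6}\right) \left(-3\right) \left(-52\right) = 129 + \left(15 - 9 \sqrt{6}\right) \left(-52\right) = 129 - \left(780 - 468 \sqrt{6}\right) = -651 + 468 \sqrt{6}$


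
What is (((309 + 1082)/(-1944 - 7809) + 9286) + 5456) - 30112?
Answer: -149905001/9753 ≈ -15370.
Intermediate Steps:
(((309 + 1082)/(-1944 - 7809) + 9286) + 5456) - 30112 = ((1391/(-9753) + 9286) + 5456) - 30112 = ((1391*(-1/9753) + 9286) + 5456) - 30112 = ((-1391/9753 + 9286) + 5456) - 30112 = (90564967/9753 + 5456) - 30112 = 143777335/9753 - 30112 = -149905001/9753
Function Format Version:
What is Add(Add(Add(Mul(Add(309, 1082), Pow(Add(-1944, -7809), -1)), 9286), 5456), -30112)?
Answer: Rational(-149905001, 9753) ≈ -15370.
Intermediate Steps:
Add(Add(Add(Mul(Add(309, 1082), Pow(Add(-1944, -7809), -1)), 9286), 5456), -30112) = Add(Add(Add(Mul(1391, Pow(-9753, -1)), 9286), 5456), -30112) = Add(Add(Add(Mul(1391, Rational(-1, 9753)), 9286), 5456), -30112) = Add(Add(Add(Rational(-1391, 9753), 9286), 5456), -30112) = Add(Add(Rational(90564967, 9753), 5456), -30112) = Add(Rational(143777335, 9753), -30112) = Rational(-149905001, 9753)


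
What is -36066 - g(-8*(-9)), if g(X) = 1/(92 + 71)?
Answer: -5878759/163 ≈ -36066.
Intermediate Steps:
g(X) = 1/163
-36066 - g(-8*(-9)) = -36066 - 1*1/163 = -36066 - 1/163 = -5878759/163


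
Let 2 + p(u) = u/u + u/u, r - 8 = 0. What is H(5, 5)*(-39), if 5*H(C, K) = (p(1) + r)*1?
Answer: -312/5 ≈ -62.400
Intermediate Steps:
r = 8 (r = 8 + 0 = 8)
p(u) = 0 (p(u) = -2 + (u/u + u/u) = -2 + (1 + 1) = -2 + 2 = 0)
H(C, K) = 8/5 (H(C, K) = ((0 + 8)*1)/5 = (8*1)/5 = (1/5)*8 = 8/5)
H(5, 5)*(-39) = (8/5)*(-39) = -312/5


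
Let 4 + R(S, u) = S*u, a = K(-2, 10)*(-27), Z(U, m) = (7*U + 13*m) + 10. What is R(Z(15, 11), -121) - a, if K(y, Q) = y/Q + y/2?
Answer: -156272/5 ≈ -31254.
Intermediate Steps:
K(y, Q) = y/2 + y/Q (K(y, Q) = y/Q + y*(½) = y/Q + y/2 = y/2 + y/Q)
Z(U, m) = 10 + 7*U + 13*m
a = 162/5 (a = ((½)*(-2) - 2/10)*(-27) = (-1 - 2*⅒)*(-27) = (-1 - ⅕)*(-27) = -6/5*(-27) = 162/5 ≈ 32.400)
R(S, u) = -4 + S*u
R(Z(15, 11), -121) - a = (-4 + (10 + 7*15 + 13*11)*(-121)) - 1*162/5 = (-4 + (10 + 105 + 143)*(-121)) - 162/5 = (-4 + 258*(-121)) - 162/5 = (-4 - 31218) - 162/5 = -31222 - 162/5 = -156272/5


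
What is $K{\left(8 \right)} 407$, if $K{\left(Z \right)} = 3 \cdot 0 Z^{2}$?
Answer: $0$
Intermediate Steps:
$K{\left(Z \right)} = 0$ ($K{\left(Z \right)} = 0 Z^{2} = 0$)
$K{\left(8 \right)} 407 = 0 \cdot 407 = 0$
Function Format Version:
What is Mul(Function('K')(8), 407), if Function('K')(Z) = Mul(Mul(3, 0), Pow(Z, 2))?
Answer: 0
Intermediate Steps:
Function('K')(Z) = 0 (Function('K')(Z) = Mul(0, Pow(Z, 2)) = 0)
Mul(Function('K')(8), 407) = Mul(0, 407) = 0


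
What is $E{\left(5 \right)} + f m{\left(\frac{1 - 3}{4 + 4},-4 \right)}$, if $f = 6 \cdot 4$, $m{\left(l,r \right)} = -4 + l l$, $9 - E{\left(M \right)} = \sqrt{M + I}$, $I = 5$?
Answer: $- \frac{171}{2} - \sqrt{10} \approx -88.662$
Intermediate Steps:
$E{\left(M \right)} = 9 - \sqrt{5 + M}$ ($E{\left(M \right)} = 9 - \sqrt{M + 5} = 9 - \sqrt{5 + M}$)
$m{\left(l,r \right)} = -4 + l^{2}$
$f = 24$
$E{\left(5 \right)} + f m{\left(\frac{1 - 3}{4 + 4},-4 \right)} = \left(9 - \sqrt{5 + 5}\right) + 24 \left(-4 + \left(\frac{1 - 3}{4 + 4}\right)^{2}\right) = \left(9 - \sqrt{10}\right) + 24 \left(-4 + \left(- \frac{2}{8}\right)^{2}\right) = \left(9 - \sqrt{10}\right) + 24 \left(-4 + \left(\left(-2\right) \frac{1}{8}\right)^{2}\right) = \left(9 - \sqrt{10}\right) + 24 \left(-4 + \left(- \frac{1}{4}\right)^{2}\right) = \left(9 - \sqrt{10}\right) + 24 \left(-4 + \frac{1}{16}\right) = \left(9 - \sqrt{10}\right) + 24 \left(- \frac{63}{16}\right) = \left(9 - \sqrt{10}\right) - \frac{189}{2} = - \frac{171}{2} - \sqrt{10}$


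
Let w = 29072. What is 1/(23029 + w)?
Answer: 1/52101 ≈ 1.9193e-5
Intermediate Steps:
1/(23029 + w) = 1/(23029 + 29072) = 1/52101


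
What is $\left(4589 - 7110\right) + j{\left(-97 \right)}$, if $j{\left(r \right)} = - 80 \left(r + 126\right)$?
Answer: $-4841$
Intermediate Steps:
$j{\left(r \right)} = -10080 - 80 r$ ($j{\left(r \right)} = - 80 \left(126 + r\right) = -10080 - 80 r$)
$\left(4589 - 7110\right) + j{\left(-97 \right)} = \left(4589 - 7110\right) - 2320 = -2521 + \left(-10080 + 7760\right) = -2521 - 2320 = -4841$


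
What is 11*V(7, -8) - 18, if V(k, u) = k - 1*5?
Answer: 4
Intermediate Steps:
V(k, u) = -5 + k (V(k, u) = k - 5 = -5 + k)
11*V(7, -8) - 18 = 11*(-5 + 7) - 18 = 11*2 - 18 = 22 - 18 = 4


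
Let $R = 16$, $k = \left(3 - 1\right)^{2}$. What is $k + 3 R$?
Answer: $52$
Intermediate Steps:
$k = 4$ ($k = 2^{2} = 4$)
$k + 3 R = 4 + 3 \cdot 16 = 4 + 48 = 52$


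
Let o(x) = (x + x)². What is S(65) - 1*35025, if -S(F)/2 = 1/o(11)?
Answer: -8476051/242 ≈ -35025.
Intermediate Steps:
o(x) = 4*x² (o(x) = (2*x)² = 4*x²)
S(F) = -1/242 (S(F) = -2/(4*11²) = -2/(4*121) = -2/484 = -2*1/484 = -1/242)
S(65) - 1*35025 = -1/242 - 1*35025 = -1/242 - 35025 = -8476051/242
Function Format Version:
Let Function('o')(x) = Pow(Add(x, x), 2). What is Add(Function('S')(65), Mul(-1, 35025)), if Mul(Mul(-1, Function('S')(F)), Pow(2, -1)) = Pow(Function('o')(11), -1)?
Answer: Rational(-8476051, 242) ≈ -35025.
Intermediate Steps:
Function('o')(x) = Mul(4, Pow(x, 2)) (Function('o')(x) = Pow(Mul(2, x), 2) = Mul(4, Pow(x, 2)))
Function('S')(F) = Rational(-1, 242) (Function('S')(F) = Mul(-2, Pow(Mul(4, Pow(11, 2)), -1)) = Mul(-2, Pow(Mul(4, 121), -1)) = Mul(-2, Pow(484, -1)) = Mul(-2, Rational(1, 484)) = Rational(-1, 242))
Add(Function('S')(65), Mul(-1, 35025)) = Add(Rational(-1, 242), Mul(-1, 35025)) = Add(Rational(-1, 242), -35025) = Rational(-8476051, 242)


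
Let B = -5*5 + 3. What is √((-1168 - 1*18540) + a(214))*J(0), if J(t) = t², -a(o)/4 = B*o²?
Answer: 0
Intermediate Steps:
B = -22 (B = -25 + 3 = -22)
a(o) = 88*o² (a(o) = -(-88)*o² = 88*o²)
√((-1168 - 1*18540) + a(214))*J(0) = √((-1168 - 1*18540) + 88*214²)*0² = √((-1168 - 18540) + 88*45796)*0 = √(-19708 + 4030048)*0 = √4010340*0 = (2*√1002585)*0 = 0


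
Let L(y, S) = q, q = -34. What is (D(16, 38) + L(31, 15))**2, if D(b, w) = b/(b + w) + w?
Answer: 13456/729 ≈ 18.458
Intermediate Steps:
L(y, S) = -34
D(b, w) = w + b/(b + w) (D(b, w) = b/(b + w) + w = w + b/(b + w))
(D(16, 38) + L(31, 15))**2 = ((16 + 38**2 + 16*38)/(16 + 38) - 34)**2 = ((16 + 1444 + 608)/54 - 34)**2 = ((1/54)*2068 - 34)**2 = (1034/27 - 34)**2 = (116/27)**2 = 13456/729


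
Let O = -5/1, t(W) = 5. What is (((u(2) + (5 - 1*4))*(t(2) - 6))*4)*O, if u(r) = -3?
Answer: -40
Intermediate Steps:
O = -5 (O = -5*1 = -5)
(((u(2) + (5 - 1*4))*(t(2) - 6))*4)*O = (((-3 + (5 - 1*4))*(5 - 6))*4)*(-5) = (((-3 + (5 - 4))*(-1))*4)*(-5) = (((-3 + 1)*(-1))*4)*(-5) = (-2*(-1)*4)*(-5) = (2*4)*(-5) = 8*(-5) = -40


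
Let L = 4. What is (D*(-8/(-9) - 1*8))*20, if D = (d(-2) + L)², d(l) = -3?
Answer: -1280/9 ≈ -142.22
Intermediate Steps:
D = 1 (D = (-3 + 4)² = 1² = 1)
(D*(-8/(-9) - 1*8))*20 = (1*(-8/(-9) - 1*8))*20 = (1*(-8*(-⅑) - 8))*20 = (1*(8/9 - 8))*20 = (1*(-64/9))*20 = -64/9*20 = -1280/9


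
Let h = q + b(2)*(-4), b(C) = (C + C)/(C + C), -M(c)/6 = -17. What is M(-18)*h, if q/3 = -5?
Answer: -1938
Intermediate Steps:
q = -15 (q = 3*(-5) = -15)
M(c) = 102 (M(c) = -6*(-17) = 102)
b(C) = 1 (b(C) = (2*C)/((2*C)) = (2*C)*(1/(2*C)) = 1)
h = -19 (h = -15 + 1*(-4) = -15 - 4 = -19)
M(-18)*h = 102*(-19) = -1938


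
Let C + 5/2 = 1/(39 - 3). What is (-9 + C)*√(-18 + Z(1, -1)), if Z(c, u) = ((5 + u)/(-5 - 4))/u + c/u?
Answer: -413*I*√167/108 ≈ -49.418*I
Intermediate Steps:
Z(c, u) = c/u + (-5/9 - u/9)/u (Z(c, u) = ((5 + u)/(-9))/u + c/u = ((5 + u)*(-⅑))/u + c/u = (-5/9 - u/9)/u + c/u = c/u + (-5/9 - u/9)/u)
C = -89/36 (C = -5/2 + 1/(39 - 3) = -5/2 + 1/36 = -89/36 ≈ -2.4722)
(-9 + C)*√(-18 + Z(1, -1)) = (-9 - 89/36)*√(-18 + (⅑)*(-5 - 1*(-1) + 9*1)/(-1)) = -413*√(-18 + (⅑)*(-1)*(-5 + 1 + 9))/36 = -413*√(-18 + (⅑)*(-1)*5)/36 = -413*√(-18 - 5/9)/36 = -413*I*√167/108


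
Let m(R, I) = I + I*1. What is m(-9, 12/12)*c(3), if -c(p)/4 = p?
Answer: -24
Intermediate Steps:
c(p) = -4*p
m(R, I) = 2*I (m(R, I) = I + I = 2*I)
m(-9, 12/12)*c(3) = (2*(12/12))*(-4*3) = (2*(12*(1/12)))*(-12) = (2*1)*(-12) = 2*(-12) = -24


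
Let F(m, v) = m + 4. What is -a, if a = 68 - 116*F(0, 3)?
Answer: 396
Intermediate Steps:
F(m, v) = 4 + m
a = -396 (a = 68 - 116*(4 + 0) = 68 - 116*4 = 68 - 464 = -396)
-a = -1*(-396) = 396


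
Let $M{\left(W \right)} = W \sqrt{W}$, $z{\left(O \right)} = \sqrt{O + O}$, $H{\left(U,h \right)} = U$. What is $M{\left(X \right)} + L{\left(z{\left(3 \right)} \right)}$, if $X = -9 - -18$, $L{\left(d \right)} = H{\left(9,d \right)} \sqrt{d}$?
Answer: $27 + 9 \sqrt[4]{6} \approx 41.086$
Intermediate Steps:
$z{\left(O \right)} = \sqrt{2} \sqrt{O}$ ($z{\left(O \right)} = \sqrt{2 O} = \sqrt{2} \sqrt{O}$)
$L{\left(d \right)} = 9 \sqrt{d}$
$X = 9$ ($X = -9 + 18 = 9$)
$M{\left(W \right)} = W^{\frac{3}{2}}$
$M{\left(X \right)} + L{\left(z{\left(3 \right)} \right)} = 9^{\frac{3}{2}} + 9 \sqrt{\sqrt{2} \sqrt{3}} = 27 + 9 \sqrt{\sqrt{6}} = 27 + 9 \sqrt[4]{6}$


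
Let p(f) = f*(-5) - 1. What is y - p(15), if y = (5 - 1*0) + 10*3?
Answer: 111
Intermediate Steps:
y = 35 (y = (5 + 0) + 30 = 5 + 30 = 35)
p(f) = -1 - 5*f (p(f) = -5*f - 1 = -1 - 5*f)
y - p(15) = 35 - (-1 - 5*15) = 35 - (-1 - 75) = 35 - 1*(-76) = 35 + 76 = 111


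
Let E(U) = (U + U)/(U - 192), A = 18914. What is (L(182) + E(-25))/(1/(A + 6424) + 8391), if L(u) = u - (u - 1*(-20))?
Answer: -108700020/46136621503 ≈ -0.0023560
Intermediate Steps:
L(u) = -20 (L(u) = u - (u + 20) = u - (20 + u) = u + (-20 - u) = -20)
E(U) = 2*U/(-192 + U) (E(U) = (2*U)/(-192 + U) = 2*U/(-192 + U))
(L(182) + E(-25))/(1/(A + 6424) + 8391) = (-20 + 2*(-25)/(-192 - 25))/(1/(18914 + 6424) + 8391) = (-20 + 2*(-25)/(-217))/(1/25338 + 8391) = (-20 + 2*(-25)*(-1/217))/(1/25338 + 8391) = (-20 + 50/217)/(212611159/25338) = -4290/217*25338/212611159 = -108700020/46136621503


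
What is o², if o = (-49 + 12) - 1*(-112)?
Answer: 5625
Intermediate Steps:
o = 75 (o = -37 + 112 = 75)
o² = 75² = 5625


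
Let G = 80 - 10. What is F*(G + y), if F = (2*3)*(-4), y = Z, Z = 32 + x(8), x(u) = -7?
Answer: -2280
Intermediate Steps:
Z = 25 (Z = 32 - 7 = 25)
y = 25
F = -24 (F = 6*(-4) = -24)
G = 70
F*(G + y) = -24*(70 + 25) = -24*95 = -2280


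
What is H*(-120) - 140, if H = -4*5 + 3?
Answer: 1900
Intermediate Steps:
H = -17 (H = -20 + 3 = -17)
H*(-120) - 140 = -17*(-120) - 140 = 2040 - 140 = 1900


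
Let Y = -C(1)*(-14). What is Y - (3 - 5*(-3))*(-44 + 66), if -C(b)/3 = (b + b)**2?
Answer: -564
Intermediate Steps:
C(b) = -12*b**2 (C(b) = -3*(b + b)**2 = -3*4*b**2 = -12*b**2)
Y = -168 (Y = -(-12)*1**2*(-14) = -(-12)*(-14) = -1*(-12)*(-14) = 12*(-14) = -168)
Y - (3 - 5*(-3))*(-44 + 66) = -168 - (3 - 5*(-3))*(-44 + 66) = -168 - (3 + 15)*22 = -168 - 18*22 = -168 - 1*396 = -168 - 396 = -564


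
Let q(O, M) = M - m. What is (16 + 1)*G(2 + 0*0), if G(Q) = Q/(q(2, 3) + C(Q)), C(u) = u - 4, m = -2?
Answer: 34/3 ≈ 11.333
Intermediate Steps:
q(O, M) = 2 + M (q(O, M) = M - 1*(-2) = M + 2 = 2 + M)
C(u) = -4 + u
G(Q) = Q/(1 + Q) (G(Q) = Q/((2 + 3) + (-4 + Q)) = Q/(5 + (-4 + Q)) = Q/(1 + Q))
(16 + 1)*G(2 + 0*0) = (16 + 1)*((2 + 0*0)/(1 + (2 + 0*0))) = 17*((2 + 0)/(1 + (2 + 0))) = 17*(2/(1 + 2)) = 17*(2/3) = 17*(2*(⅓)) = 17*(⅔) = 34/3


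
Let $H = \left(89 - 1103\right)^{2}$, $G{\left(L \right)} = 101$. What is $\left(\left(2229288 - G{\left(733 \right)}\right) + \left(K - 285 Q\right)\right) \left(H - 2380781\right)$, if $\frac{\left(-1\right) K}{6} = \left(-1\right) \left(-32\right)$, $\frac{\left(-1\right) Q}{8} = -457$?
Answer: $-1605565735475$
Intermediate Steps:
$H = 1028196$ ($H = \left(-1014\right)^{2} = 1028196$)
$Q = 3656$ ($Q = \left(-8\right) \left(-457\right) = 3656$)
$K = -192$ ($K = - 6 \left(\left(-1\right) \left(-32\right)\right) = \left(-6\right) 32 = -192$)
$\left(\left(2229288 - G{\left(733 \right)}\right) + \left(K - 285 Q\right)\right) \left(H - 2380781\right) = \left(\left(2229288 - 101\right) - 1042152\right) \left(1028196 - 2380781\right) = \left(\left(2229288 - 101\right) - 1042152\right) \left(-1352585\right) = \left(2229187 - 1042152\right) \left(-1352585\right) = 1187035 \left(-1352585\right) = -1605565735475$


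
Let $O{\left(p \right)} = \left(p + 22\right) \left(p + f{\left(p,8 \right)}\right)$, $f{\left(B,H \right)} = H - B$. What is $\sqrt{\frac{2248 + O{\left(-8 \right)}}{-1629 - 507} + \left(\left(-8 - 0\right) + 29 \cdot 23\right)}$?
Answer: $\frac{\sqrt{46900686}}{267} \approx 25.649$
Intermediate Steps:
$O{\left(p \right)} = 176 + 8 p$ ($O{\left(p \right)} = \left(p + 22\right) \left(p - \left(-8 + p\right)\right) = \left(22 + p\right) 8 = 176 + 8 p$)
$\sqrt{\frac{2248 + O{\left(-8 \right)}}{-1629 - 507} + \left(\left(-8 - 0\right) + 29 \cdot 23\right)} = \sqrt{\frac{2248 + \left(176 + 8 \left(-8\right)\right)}{-1629 - 507} + \left(\left(-8 - 0\right) + 29 \cdot 23\right)} = \sqrt{\frac{2248 + \left(176 - 64\right)}{-2136} + \left(\left(-8 + 0\right) + 667\right)} = \sqrt{\left(2248 + 112\right) \left(- \frac{1}{2136}\right) + \left(-8 + 667\right)} = \sqrt{2360 \left(- \frac{1}{2136}\right) + 659} = \sqrt{- \frac{295}{267} + 659} = \sqrt{\frac{175658}{267}} = \frac{\sqrt{46900686}}{267}$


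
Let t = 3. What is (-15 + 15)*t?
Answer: 0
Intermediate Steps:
(-15 + 15)*t = (-15 + 15)*3 = 0*3 = 0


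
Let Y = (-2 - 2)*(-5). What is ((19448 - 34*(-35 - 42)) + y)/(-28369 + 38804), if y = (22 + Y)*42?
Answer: 4766/2087 ≈ 2.2837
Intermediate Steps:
Y = 20 (Y = -4*(-5) = 20)
y = 1764 (y = (22 + 20)*42 = 42*42 = 1764)
((19448 - 34*(-35 - 42)) + y)/(-28369 + 38804) = ((19448 - 34*(-35 - 42)) + 1764)/(-28369 + 38804) = ((19448 - 34*(-77)) + 1764)/10435 = ((19448 + 2618) + 1764)*(1/10435) = (22066 + 1764)*(1/10435) = 23830*(1/10435) = 4766/2087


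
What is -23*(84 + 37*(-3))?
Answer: 621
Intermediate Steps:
-23*(84 + 37*(-3)) = -23*(84 - 111) = -23*(-27) = 621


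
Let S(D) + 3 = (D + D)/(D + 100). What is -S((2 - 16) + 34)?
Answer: 8/3 ≈ 2.6667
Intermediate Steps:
S(D) = -3 + 2*D/(100 + D) (S(D) = -3 + (D + D)/(D + 100) = -3 + (2*D)/(100 + D) = -3 + 2*D/(100 + D))
-S((2 - 16) + 34) = -(-300 - ((2 - 16) + 34))/(100 + ((2 - 16) + 34)) = -(-300 - (-14 + 34))/(100 + (-14 + 34)) = -(-300 - 1*20)/(100 + 20) = -(-300 - 20)/120 = -(-320)/120 = -1*(-8/3) = 8/3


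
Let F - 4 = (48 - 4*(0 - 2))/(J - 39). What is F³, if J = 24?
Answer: 64/3375 ≈ 0.018963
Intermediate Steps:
F = 4/15 (F = 4 + (48 - 4*(0 - 2))/(24 - 39) = 4 + (48 - 4*(-2))/(-15) = 4 + (48 + 8)*(-1/15) = 4 + 56*(-1/15) = 4 - 56/15 = 4/15 ≈ 0.26667)
F³ = (4/15)³ = 64/3375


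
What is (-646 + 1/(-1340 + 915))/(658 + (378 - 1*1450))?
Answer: 3979/2550 ≈ 1.5604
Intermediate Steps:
(-646 + 1/(-1340 + 915))/(658 + (378 - 1*1450)) = (-646 + 1/(-425))/(658 + (378 - 1450)) = (-646 - 1/425)/(658 - 1072) = -274551/425/(-414) = -274551/425*(-1/414) = 3979/2550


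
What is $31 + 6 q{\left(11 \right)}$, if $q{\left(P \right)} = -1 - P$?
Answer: $-41$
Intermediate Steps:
$31 + 6 q{\left(11 \right)} = 31 + 6 \left(-1 - 11\right) = 31 + 6 \left(-12\right) = 31 - 72 = -41$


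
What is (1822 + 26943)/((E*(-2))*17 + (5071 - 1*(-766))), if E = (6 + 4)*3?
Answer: 28765/4817 ≈ 5.9716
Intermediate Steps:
E = 30 (E = 10*3 = 30)
(1822 + 26943)/((E*(-2))*17 + (5071 - 1*(-766))) = (1822 + 26943)/((30*(-2))*17 + (5071 - 1*(-766))) = 28765/(-60*17 + (5071 + 766)) = 28765/(-1020 + 5837) = 28765/4817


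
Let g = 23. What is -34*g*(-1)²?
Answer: -782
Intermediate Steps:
-34*g*(-1)² = -34*23*(-1)² = -782*1 = -782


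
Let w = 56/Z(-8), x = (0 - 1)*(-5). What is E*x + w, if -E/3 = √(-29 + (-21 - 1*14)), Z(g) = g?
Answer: -7 - 120*I ≈ -7.0 - 120.0*I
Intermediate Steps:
x = 5 (x = -1*(-5) = 5)
w = -7 (w = 56/(-8) = 56*(-⅛) = -7)
E = -24*I (E = -3*√(-29 + (-21 - 1*14)) = -3*√(-29 + (-21 - 14)) = -3*√(-29 - 35) = -24*I ≈ -24.0*I)
E*x + w = -24*I*5 - 7 = -120*I - 7 = -7 - 120*I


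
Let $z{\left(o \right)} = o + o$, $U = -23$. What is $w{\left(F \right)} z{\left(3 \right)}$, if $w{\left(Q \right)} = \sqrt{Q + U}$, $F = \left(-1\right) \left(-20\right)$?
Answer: $6 i \sqrt{3} \approx 10.392 i$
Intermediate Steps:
$F = 20$
$w{\left(Q \right)} = \sqrt{-23 + Q}$ ($w{\left(Q \right)} = \sqrt{Q - 23} = \sqrt{-23 + Q}$)
$z{\left(o \right)} = 2 o$
$w{\left(F \right)} z{\left(3 \right)} = \sqrt{-23 + 20} \cdot 2 \cdot 3 = \sqrt{-3} \cdot 6 = i \sqrt{3} \cdot 6 = 6 i \sqrt{3}$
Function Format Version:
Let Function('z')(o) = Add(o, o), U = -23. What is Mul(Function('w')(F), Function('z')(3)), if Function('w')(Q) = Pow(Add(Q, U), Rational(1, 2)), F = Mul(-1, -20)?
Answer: Mul(6, I, Pow(3, Rational(1, 2))) ≈ Mul(10.392, I)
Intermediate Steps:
F = 20
Function('w')(Q) = Pow(Add(-23, Q), Rational(1, 2)) (Function('w')(Q) = Pow(Add(Q, -23), Rational(1, 2)) = Pow(Add(-23, Q), Rational(1, 2)))
Function('z')(o) = Mul(2, o)
Mul(Function('w')(F), Function('z')(3)) = Mul(Pow(Add(-23, 20), Rational(1, 2)), Mul(2, 3)) = Mul(Pow(-3, Rational(1, 2)), 6) = Mul(Mul(I, Pow(3, Rational(1, 2))), 6) = Mul(6, I, Pow(3, Rational(1, 2)))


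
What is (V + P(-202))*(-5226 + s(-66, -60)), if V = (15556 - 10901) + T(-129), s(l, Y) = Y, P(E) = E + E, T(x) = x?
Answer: -21788892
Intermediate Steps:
P(E) = 2*E
V = 4526 (V = (15556 - 10901) - 129 = 4655 - 129 = 4526)
(V + P(-202))*(-5226 + s(-66, -60)) = (4526 + 2*(-202))*(-5226 - 60) = (4526 - 404)*(-5286) = 4122*(-5286) = -21788892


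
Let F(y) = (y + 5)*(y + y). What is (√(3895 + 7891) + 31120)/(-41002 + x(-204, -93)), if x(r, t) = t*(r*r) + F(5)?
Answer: -3112/391119 - √11786/3911190 ≈ -0.0079844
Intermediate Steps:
F(y) = 2*y*(5 + y) (F(y) = (5 + y)*(2*y) = 2*y*(5 + y))
x(r, t) = 100 + t*r² (x(r, t) = t*(r*r) + 2*5*(5 + 5) = t*r² + 2*5*10 = t*r² + 100 = 100 + t*r²)
(√(3895 + 7891) + 31120)/(-41002 + x(-204, -93)) = (√(3895 + 7891) + 31120)/(-41002 + (100 - 93*(-204)²)) = (√11786 + 31120)/(-41002 + (100 - 93*41616)) = (31120 + √11786)/(-41002 + (100 - 3870288)) = (31120 + √11786)/(-41002 - 3870188) = (31120 + √11786)/(-3911190) = (31120 + √11786)*(-1/3911190) = -3112/391119 - √11786/3911190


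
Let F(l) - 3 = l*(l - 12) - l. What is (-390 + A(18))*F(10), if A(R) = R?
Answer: 10044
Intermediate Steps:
F(l) = 3 - l + l*(-12 + l) (F(l) = 3 + (l*(l - 12) - l) = 3 + (l*(-12 + l) - l) = 3 + (-l + l*(-12 + l)) = 3 - l + l*(-12 + l))
(-390 + A(18))*F(10) = (-390 + 18)*(3 + 10² - 13*10) = -372*(3 + 100 - 130) = -372*(-27) = 10044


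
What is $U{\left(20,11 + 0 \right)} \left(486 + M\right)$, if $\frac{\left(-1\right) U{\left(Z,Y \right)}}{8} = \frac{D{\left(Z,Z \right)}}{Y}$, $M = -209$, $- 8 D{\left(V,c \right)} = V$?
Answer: $\frac{5540}{11} \approx 503.64$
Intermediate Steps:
$D{\left(V,c \right)} = - \frac{V}{8}$
$U{\left(Z,Y \right)} = \frac{Z}{Y}$ ($U{\left(Z,Y \right)} = - 8 \frac{\left(- \frac{1}{8}\right) Z}{Y} = - 8 \left(- \frac{Z}{8 Y}\right) = \frac{Z}{Y}$)
$U{\left(20,11 + 0 \right)} \left(486 + M\right) = \frac{20}{11 + 0} \left(486 - 209\right) = \frac{20}{11} \cdot 277 = \frac{5540}{11}$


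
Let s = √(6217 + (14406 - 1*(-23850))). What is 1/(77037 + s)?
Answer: 77037/5934654896 - √44473/5934654896 ≈ 1.2945e-5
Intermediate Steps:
s = √44473 (s = √(6217 + (14406 + 23850)) = √(6217 + 38256) = √44473 ≈ 210.89)
1/(77037 + s) = 1/(77037 + √44473)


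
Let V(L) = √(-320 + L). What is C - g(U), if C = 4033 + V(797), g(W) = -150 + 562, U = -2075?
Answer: 3621 + 3*√53 ≈ 3642.8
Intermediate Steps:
g(W) = 412
C = 4033 + 3*√53 (C = 4033 + √(-320 + 797) = 4033 + √477 = 4033 + 3*√53 ≈ 4054.8)
C - g(U) = (4033 + 3*√53) - 1*412 = (4033 + 3*√53) - 412 = 3621 + 3*√53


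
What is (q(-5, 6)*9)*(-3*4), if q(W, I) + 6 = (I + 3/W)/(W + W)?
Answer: 17658/25 ≈ 706.32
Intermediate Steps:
q(W, I) = -6 + (I + 3/W)/(2*W) (q(W, I) = -6 + (I + 3/W)/(W + W) = -6 + (I + 3/W)/((2*W)) = -6 + (I + 3/W)*(1/(2*W)) = -6 + (I + 3/W)/(2*W))
(q(-5, 6)*9)*(-3*4) = ((-6 + (3/2)/(-5)**2 + (1/2)*6/(-5))*9)*(-3*4) = ((-6 + (3/2)*(1/25) + (1/2)*6*(-1/5))*9)*(-12) = ((-6 + 3/50 - 3/5)*9)*(-12) = -327/50*9*(-12) = -2943/50*(-12) = 17658/25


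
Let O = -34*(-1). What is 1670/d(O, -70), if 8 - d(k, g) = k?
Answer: -835/13 ≈ -64.231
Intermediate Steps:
O = 34
d(k, g) = 8 - k
1670/d(O, -70) = 1670/(8 - 1*34) = 1670/(8 - 34) = 1670/(-26) = 1670*(-1/26) = -835/13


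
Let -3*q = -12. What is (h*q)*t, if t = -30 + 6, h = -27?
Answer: 2592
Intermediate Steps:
q = 4 (q = -1/3*(-12) = 4)
t = -24
(h*q)*t = -27*4*(-24) = -108*(-24) = 2592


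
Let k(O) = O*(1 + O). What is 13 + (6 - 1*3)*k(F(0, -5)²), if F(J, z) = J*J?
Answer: 13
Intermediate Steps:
F(J, z) = J²
13 + (6 - 1*3)*k(F(0, -5)²) = 13 + (6 - 1*3)*((0²)²*(1 + (0²)²)) = 13 + (6 - 3)*(0²*(1 + 0²)) = 13 + 3*(0*(1 + 0)) = 13 + 3*(0*1) = 13 + 3*0 = 13 + 0 = 13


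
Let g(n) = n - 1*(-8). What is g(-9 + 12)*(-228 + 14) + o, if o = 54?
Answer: -2300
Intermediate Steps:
g(n) = 8 + n (g(n) = n + 8 = 8 + n)
g(-9 + 12)*(-228 + 14) + o = (8 + (-9 + 12))*(-228 + 14) + 54 = (8 + 3)*(-214) + 54 = 11*(-214) + 54 = -2354 + 54 = -2300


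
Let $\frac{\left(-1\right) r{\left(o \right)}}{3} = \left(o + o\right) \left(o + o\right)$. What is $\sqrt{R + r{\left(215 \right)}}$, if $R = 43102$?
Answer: $i \sqrt{511598} \approx 715.26 i$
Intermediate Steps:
$r{\left(o \right)} = - 12 o^{2}$ ($r{\left(o \right)} = - 3 \left(o + o\right) \left(o + o\right) = - 3 \cdot 2 o 2 o = - 3 \cdot 4 o^{2} = - 12 o^{2}$)
$\sqrt{R + r{\left(215 \right)}} = \sqrt{43102 - 12 \cdot 215^{2}} = \sqrt{43102 - 554700} = \sqrt{-511598} = i \sqrt{511598}$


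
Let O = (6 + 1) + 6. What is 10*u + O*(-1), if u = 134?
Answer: 1327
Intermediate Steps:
O = 13 (O = 7 + 6 = 13)
10*u + O*(-1) = 10*134 + 13*(-1) = 1340 - 13 = 1327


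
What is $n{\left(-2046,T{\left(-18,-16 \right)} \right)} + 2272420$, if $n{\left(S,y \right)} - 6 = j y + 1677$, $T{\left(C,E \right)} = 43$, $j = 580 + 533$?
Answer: $2321962$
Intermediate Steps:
$j = 1113$
$n{\left(S,y \right)} = 1683 + 1113 y$ ($n{\left(S,y \right)} = 6 + \left(1113 y + 1677\right) = 6 + \left(1677 + 1113 y\right) = 1683 + 1113 y$)
$n{\left(-2046,T{\left(-18,-16 \right)} \right)} + 2272420 = \left(1683 + 1113 \cdot 43\right) + 2272420 = \left(1683 + 47859\right) + 2272420 = 49542 + 2272420 = 2321962$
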